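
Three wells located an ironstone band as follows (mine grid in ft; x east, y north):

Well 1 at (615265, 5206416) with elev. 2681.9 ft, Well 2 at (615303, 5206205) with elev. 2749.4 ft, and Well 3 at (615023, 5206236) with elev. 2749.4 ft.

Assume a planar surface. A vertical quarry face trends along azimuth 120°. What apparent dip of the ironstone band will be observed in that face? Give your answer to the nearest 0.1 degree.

Two edge vectors: Well 1→Well 2 = (38, -211, 67.5), Well 1→Well 3 = (-242, -180, 67.5).
Normal n = (Well 1→Well 2) × (Well 1→Well 3) = (-2092.5, -18900, -57902).
So ∂z/∂x = −n_x/n_z = −0.03614 and ∂z/∂y = −n_y/n_z = −0.32641.
Unit vector along 120° is (sin 120°, cos 120°) = (0.8660, -0.5000).
Slope in that direction = a·(0.8660) + b·(-0.5000) = 0.13191.
Apparent dip = arctan|0.13191| = 7.5° (true dip is 18.2°, so apparent ≤ true as expected).

7.5°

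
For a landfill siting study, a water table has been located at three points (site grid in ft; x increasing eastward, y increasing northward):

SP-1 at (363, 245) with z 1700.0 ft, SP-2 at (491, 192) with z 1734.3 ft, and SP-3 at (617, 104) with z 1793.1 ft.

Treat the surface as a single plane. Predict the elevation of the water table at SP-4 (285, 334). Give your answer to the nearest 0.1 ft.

Two edge vectors: SP-1→SP-2 = (128, -53, 34.3), SP-1→SP-3 = (254, -141, 93.1).
Normal n = (SP-1→SP-2) × (SP-1→SP-3) = (-98, -3204.6, -4586).
So ∂z/∂x = −n_x/n_z = −0.02137 and ∂z/∂y = −n_y/n_z = −0.69878.
Intercept c from SP-1: 1700 + 7.76 + 171.20 = 1878.96.
At (285, 334): z = −6.1 − 233.4 + 1878.96 = 1639.5 ft.

1639.5 ft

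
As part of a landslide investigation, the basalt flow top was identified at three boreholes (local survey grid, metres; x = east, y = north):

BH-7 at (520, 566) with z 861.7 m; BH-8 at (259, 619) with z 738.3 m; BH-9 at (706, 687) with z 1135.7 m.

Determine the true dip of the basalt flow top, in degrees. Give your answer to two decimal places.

Two edge vectors: BH-7→BH-8 = (-261, 53, -123.4), BH-7→BH-9 = (186, 121, 274).
Normal n = (BH-7→BH-8) × (BH-7→BH-9) = (29453.4, 48561.6, -41439).
So ∂z/∂x = −n_x/n_z = 0.71077 and ∂z/∂y = −n_y/n_z = 1.17188.
Gradient magnitude |∇z| = √(a² + b²) = √(0.50519 + 1.37331) = 1.37058.
True dip = arctan(1.37058) = 53.88°, dipping toward SSW (azimuth ≈ 211°).

53.88°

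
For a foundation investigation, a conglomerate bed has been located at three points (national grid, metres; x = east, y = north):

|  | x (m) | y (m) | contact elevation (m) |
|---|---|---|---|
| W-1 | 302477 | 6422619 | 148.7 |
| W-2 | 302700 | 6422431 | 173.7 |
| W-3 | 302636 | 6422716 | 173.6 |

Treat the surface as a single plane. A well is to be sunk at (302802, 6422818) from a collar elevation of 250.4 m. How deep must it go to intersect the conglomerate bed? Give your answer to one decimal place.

50.8 m

Let the plane be z = a·x + b·y + c.
W-2−W-1: 223a − 188b = 25;  W-3−W-1: 159a + 97b = 24.9.
Solving gives a = 0.137922869, b = 0.030621276.
Then c = 148.7 − a·302477 − b·6422619 = −238238.58.
At (302802, 6422818): z_contact = 41763.32 + 196674.88 − 238238.58 = 199.62 m.
Depth below ground = 250.4 − 199.62 = 50.8 m.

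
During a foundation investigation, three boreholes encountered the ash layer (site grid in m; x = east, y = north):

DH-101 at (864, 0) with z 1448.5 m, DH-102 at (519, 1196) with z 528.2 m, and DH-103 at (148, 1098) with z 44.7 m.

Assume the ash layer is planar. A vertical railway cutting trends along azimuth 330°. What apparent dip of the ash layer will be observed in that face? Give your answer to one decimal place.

Two edge vectors: DH-101→DH-102 = (-345, 1196, -920.3), DH-101→DH-103 = (-716, 1098, -1403.8).
Normal n = (DH-101→DH-102) × (DH-101→DH-103) = (-668455.4, 174623.8, 477526).
So ∂z/∂x = −n_x/n_z = 1.39983 and ∂z/∂y = −n_y/n_z = −0.36568.
Unit vector along 330° is (sin 330°, cos 330°) = (-0.5000, 0.8660).
Slope in that direction = a·(-0.5000) + b·(0.8660) = −1.01661.
Apparent dip = arctan|1.01661| = 45.5° (true dip is 55.3°, so apparent ≤ true as expected).

45.5°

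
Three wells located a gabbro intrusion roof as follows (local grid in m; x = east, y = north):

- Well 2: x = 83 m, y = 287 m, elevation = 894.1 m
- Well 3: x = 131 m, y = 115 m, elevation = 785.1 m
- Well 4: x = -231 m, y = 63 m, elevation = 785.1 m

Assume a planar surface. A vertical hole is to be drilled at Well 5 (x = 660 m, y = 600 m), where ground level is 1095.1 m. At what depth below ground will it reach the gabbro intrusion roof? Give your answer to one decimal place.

Let the plane be z = a·x + b·y + c.
Well 3−Well 2: 48a − 172b = −109;  Well 4−Well 2: −314a − 224b = −109.
Solving gives a = −0.08752, b = 0.60930.
Then c = 894.1 − a·83 − b·287 = 726.50.
At (660, 600): z_contact = −57.77 + 365.58 + 726.50 = 1034.31 m.
Depth below ground = 1095.1 − 1034.31 = 60.8 m.

60.8 m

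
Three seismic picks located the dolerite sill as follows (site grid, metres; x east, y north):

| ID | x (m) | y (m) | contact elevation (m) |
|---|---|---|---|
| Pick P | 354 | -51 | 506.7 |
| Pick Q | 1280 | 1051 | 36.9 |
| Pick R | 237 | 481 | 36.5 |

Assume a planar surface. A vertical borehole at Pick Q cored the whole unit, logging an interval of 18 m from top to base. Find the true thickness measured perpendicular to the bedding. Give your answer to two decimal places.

Two edge vectors: Pick P→Pick Q = (926, 1102, -469.8), Pick P→Pick R = (-117, 532, -470.2).
Normal n = (Pick P→Pick Q) × (Pick P→Pick R) = (-268226.8, 490371.8, 621566).
So ∂z/∂x = −n_x/n_z = 0.43153 and ∂z/∂y = −n_y/n_z = −0.78893.
|∇z| = √(a²+b²) = 0.89924, so dip δ = arctan(0.89924) = 41.96°.
True thickness = vertical thickness × cos δ = 18 × cos 41.96° = 13.38 m.

13.38 m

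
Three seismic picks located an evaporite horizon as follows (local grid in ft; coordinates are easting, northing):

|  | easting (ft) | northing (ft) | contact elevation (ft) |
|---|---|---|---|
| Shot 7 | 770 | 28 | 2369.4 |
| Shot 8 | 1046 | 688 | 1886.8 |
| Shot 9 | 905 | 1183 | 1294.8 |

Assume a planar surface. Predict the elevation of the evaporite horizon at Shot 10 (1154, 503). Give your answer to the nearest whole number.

Let the plane be z = a·easting + b·northing + c.
Shot 8−Shot 7: 276a + 660b = −482.6;  Shot 9−Shot 7: 135a + 1155b = −1074.6.
Solving gives a = 0.66106, b = −1.00766.
Then c = 2369.4 − a·770 − b·28 = 1888.60.
At (1154, 503): z = 762.9 − 506.9 + 1888.60 = 2144.6 ft.

2145 ft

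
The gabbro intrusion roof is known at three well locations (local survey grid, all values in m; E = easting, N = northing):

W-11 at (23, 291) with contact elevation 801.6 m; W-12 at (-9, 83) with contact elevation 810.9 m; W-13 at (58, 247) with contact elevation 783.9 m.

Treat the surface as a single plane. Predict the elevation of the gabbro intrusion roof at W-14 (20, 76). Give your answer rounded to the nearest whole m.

Let the plane be z = a·E + b·N + c.
W-12−W-11: −32a − 208b = 9.3;  W-13−W-11: 35a − 44b = −17.7.
Solving gives a = −0.47086, b = 0.02773.
Then c = 801.6 − a·23 − b·291 = 804.36.
At (20, 76): z = −9.4 + 2.1 + 804.36 = 797.1 m.

797 m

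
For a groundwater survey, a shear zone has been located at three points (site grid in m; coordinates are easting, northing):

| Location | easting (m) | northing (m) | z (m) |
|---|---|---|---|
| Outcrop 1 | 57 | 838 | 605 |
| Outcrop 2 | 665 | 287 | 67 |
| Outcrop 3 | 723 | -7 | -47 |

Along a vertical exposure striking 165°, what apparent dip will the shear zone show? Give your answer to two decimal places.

Let the plane be z = a·easting + b·northing + c.
Outcrop 2−Outcrop 1: 608a − 551b = −538;  Outcrop 3−Outcrop 1: 666a − 845b = −652.
Solving gives a = −0.64960, b = 0.25960.
Unit vector along 165° is (sin 165°, cos 165°) = (0.2588, -0.9659).
Slope in that direction = a·(0.2588) + b·(-0.9659) = −0.41889.
Apparent dip = arctan|0.41889| = 22.73° (true dip is 35.0°, so apparent ≤ true as expected).

22.73°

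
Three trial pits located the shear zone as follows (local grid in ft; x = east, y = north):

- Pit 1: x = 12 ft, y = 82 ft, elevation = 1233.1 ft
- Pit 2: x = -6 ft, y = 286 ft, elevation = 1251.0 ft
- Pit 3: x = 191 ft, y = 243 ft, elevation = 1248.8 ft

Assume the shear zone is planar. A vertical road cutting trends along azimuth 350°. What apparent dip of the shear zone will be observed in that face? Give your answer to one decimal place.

4.9°

Two edge vectors: Pit 1→Pit 2 = (-18, 204, 17.9), Pit 1→Pit 3 = (179, 161, 15.7).
Normal n = (Pit 1→Pit 2) × (Pit 1→Pit 3) = (320.9, 3486.7, -39414).
So ∂z/∂x = −n_x/n_z = 0.00814 and ∂z/∂y = −n_y/n_z = 0.08846.
Unit vector along 350° is (sin 350°, cos 350°) = (-0.1736, 0.9848).
Slope in that direction = a·(-0.1736) + b·(0.9848) = 0.08571.
Apparent dip = arctan|0.08571| = 4.9° (true dip is 5.1°, so apparent ≤ true as expected).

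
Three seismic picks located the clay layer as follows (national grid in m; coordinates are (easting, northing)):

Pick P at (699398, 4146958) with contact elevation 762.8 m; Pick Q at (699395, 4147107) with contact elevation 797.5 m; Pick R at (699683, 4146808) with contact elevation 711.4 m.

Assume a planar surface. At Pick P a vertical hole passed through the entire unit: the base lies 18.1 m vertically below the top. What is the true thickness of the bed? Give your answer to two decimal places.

Let the plane be z = a·E + b·N + c.
Pick Q−Pick P: −3a + 149b = 34.7;  Pick R−Pick P: 285a − 150b = −51.4.
Solving gives a = −0.05840, b = 0.23171.
|∇z| = √(a²+b²) = 0.23896, so dip δ = arctan(0.23896) = 13.44°.
True thickness = vertical thickness × cos δ = 18.1 × cos 13.44° = 17.60 m.

17.60 m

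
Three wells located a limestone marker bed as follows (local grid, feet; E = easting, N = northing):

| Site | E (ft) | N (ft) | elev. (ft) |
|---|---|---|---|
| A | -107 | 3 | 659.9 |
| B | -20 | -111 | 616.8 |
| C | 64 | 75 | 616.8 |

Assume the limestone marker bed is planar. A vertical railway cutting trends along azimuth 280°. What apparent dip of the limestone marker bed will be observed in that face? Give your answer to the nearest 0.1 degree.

18.3°

Two edge vectors: A→B = (87, -114, -43.1), A→C = (171, 72, -43.1).
Normal n = (A→B) × (A→C) = (8016.6, -3620.4, 25758).
So ∂z/∂E = −n_x/n_z = −0.31123 and ∂z/∂N = −n_y/n_z = 0.14055.
Unit vector along 280° is (sin 280°, cos 280°) = (-0.9848, 0.1736).
Slope in that direction = a·(-0.9848) + b·(0.1736) = 0.33091.
Apparent dip = arctan|0.33091| = 18.3° (true dip is 18.9°, so apparent ≤ true as expected).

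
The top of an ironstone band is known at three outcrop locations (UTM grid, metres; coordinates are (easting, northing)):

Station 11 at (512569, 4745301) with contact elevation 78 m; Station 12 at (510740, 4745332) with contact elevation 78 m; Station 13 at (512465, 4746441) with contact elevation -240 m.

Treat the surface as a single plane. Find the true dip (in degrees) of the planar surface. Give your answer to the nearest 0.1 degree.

Two edge vectors: Station 11→Station 12 = (-1829, 31, 0), Station 11→Station 13 = (-104, 1140, -318).
Normal n = (Station 11→Station 12) × (Station 11→Station 13) = (-9858, -581622, -2081836).
So ∂z/∂E = −n_x/n_z = −0.00474 and ∂z/∂N = −n_y/n_z = −0.27938.
Gradient magnitude |∇z| = √(a² + b²) = √(0.00002 + 0.07805) = 0.27942.
True dip = arctan(0.27942) = 15.6°, dipping toward N (azimuth ≈ 001°).

15.6°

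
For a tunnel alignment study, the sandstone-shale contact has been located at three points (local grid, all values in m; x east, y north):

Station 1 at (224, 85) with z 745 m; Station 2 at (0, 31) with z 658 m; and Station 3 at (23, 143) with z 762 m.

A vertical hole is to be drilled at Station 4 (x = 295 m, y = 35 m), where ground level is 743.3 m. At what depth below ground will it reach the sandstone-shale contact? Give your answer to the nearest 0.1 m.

Two edge vectors: Station 1→Station 2 = (-224, -54, -87), Station 1→Station 3 = (-201, 58, 17).
Normal n = (Station 1→Station 2) × (Station 1→Station 3) = (4128, 21295, -23846).
So ∂z/∂x = −n_x/n_z = 0.17311 and ∂z/∂y = −n_y/n_z = 0.89302.
Intercept c from Station 1: 745 − 38.78 − 75.91 = 630.32.
At (295, 35): z_contact = 51.07 + 31.26 + 630.32 = 712.64 m.
Depth below ground = 743.3 − 712.64 = 30.7 m.

30.7 m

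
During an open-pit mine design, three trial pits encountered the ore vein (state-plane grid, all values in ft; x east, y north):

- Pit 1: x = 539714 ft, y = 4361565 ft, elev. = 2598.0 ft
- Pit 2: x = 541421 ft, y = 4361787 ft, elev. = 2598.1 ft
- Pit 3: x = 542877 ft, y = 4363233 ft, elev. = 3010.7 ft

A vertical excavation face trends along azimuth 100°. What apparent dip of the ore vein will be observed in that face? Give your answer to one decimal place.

Two edge vectors: Pit 1→Pit 2 = (1707, 222, 0.1), Pit 1→Pit 3 = (3163, 1668, 412.7).
Normal n = (Pit 1→Pit 2) × (Pit 1→Pit 3) = (91452.6, -704162.6, 2145090).
So ∂z/∂x = −n_x/n_z = −0.04263 and ∂z/∂y = −n_y/n_z = 0.32827.
Unit vector along 100° is (sin 100°, cos 100°) = (0.9848, -0.1736).
Slope in that direction = a·(0.9848) + b·(-0.1736) = −0.09899.
Apparent dip = arctan|0.09899| = 5.7° (true dip is 18.3°, so apparent ≤ true as expected).

5.7°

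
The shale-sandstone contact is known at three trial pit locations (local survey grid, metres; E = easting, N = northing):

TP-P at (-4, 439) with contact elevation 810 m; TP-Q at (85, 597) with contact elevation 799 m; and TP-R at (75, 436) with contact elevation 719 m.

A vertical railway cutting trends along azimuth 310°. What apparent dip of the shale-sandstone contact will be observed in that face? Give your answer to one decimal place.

Let the plane be z = a·E + b·N + c.
TP-Q−TP-P: 89a + 158b = −11;  TP-R−TP-P: 79a − 3b = −91.
Solving gives a = −1.13036, b = 0.56710.
Unit vector along 310° is (sin 310°, cos 310°) = (-0.7660, 0.6428).
Slope in that direction = a·(-0.7660) + b·(0.6428) = 1.23044.
Apparent dip = arctan|1.23044| = 50.9° (true dip is 51.7°, so apparent ≤ true as expected).

50.9°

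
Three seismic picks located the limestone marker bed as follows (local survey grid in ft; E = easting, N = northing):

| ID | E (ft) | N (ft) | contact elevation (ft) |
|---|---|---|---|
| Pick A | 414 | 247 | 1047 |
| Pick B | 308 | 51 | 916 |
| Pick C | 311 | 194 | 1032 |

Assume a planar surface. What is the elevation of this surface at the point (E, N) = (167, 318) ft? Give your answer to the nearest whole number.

1173 ft

Two edge vectors: Pick A→Pick B = (-106, -196, -131), Pick A→Pick C = (-103, -53, -15).
Normal n = (Pick A→Pick B) × (Pick A→Pick C) = (-4003, 11903, -14570).
So ∂z/∂E = −n_x/n_z = −0.27474 and ∂z/∂N = −n_y/n_z = 0.81695.
Intercept c from Pick A: 1047 + 113.74 − 201.79 = 958.96.
At (167, 318): z = −45.9 + 259.8 + 958.96 = 1172.9 ft.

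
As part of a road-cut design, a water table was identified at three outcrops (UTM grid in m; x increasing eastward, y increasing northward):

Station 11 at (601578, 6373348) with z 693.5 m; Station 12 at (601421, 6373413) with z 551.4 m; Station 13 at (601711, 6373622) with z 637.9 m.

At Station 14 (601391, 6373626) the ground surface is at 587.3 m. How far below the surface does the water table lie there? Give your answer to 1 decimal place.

Let the plane be z = a·x + b·y + c.
Station 12−Station 11: −157a + 65b = −142.1;  Station 13−Station 11: 133a + 274b = −55.6.
Solving gives a = 0.683688520, b = −0.534783114.
Then c = 693.5 − a·601578 − b·6373348 = 2997760.42.
At (601391, 6373626): z_contact = 411164.12 − 3408507.56 + 2997760.42 = 416.98 m.
Depth below ground = 587.3 − 416.98 = 170.3 m.

170.3 m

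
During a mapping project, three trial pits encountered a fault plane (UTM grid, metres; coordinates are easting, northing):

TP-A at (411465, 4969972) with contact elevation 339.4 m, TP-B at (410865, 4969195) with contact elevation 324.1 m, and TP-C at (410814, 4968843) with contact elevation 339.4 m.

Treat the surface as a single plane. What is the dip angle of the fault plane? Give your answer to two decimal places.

Two edge vectors: TP-A→TP-B = (-600, -777, -15.3), TP-A→TP-C = (-651, -1129, 0).
Normal n = (TP-A→TP-B) × (TP-A→TP-C) = (-17273.7, 9960.3, 171573).
So ∂z/∂easting = −n_x/n_z = 0.10068 and ∂z/∂northing = −n_y/n_z = −0.05805.
Gradient magnitude |∇z| = √(a² + b²) = √(0.01014 + 0.00337) = 0.11622.
True dip = arctan(0.11622) = 6.63°, dipping toward WNW (azimuth ≈ 300°).

6.63°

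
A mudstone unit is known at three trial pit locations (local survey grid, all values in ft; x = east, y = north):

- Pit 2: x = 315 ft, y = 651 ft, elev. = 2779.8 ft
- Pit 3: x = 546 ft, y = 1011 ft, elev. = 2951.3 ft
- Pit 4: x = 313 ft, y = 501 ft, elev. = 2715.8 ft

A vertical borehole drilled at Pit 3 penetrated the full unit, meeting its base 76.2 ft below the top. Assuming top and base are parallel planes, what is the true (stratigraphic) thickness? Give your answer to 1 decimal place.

69.9 ft

Let the plane be z = a·x + b·y + c.
Pit 3−Pit 2: 231a + 360b = 171.5;  Pit 4−Pit 2: −2a − 150b = −64.
Solving gives a = 0.07913, b = 0.42561.
|∇z| = √(a²+b²) = 0.43291, so dip δ = arctan(0.43291) = 23.41°.
True thickness = vertical thickness × cos δ = 76.2 × cos 23.41° = 69.9 ft.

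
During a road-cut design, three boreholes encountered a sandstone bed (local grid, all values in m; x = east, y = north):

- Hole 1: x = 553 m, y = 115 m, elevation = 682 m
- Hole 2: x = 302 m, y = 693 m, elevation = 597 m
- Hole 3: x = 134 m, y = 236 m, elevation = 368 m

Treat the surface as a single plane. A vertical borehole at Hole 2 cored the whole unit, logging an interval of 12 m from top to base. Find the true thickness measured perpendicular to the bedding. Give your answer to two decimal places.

9.22 m

Let the plane be z = a·x + b·y + c.
Hole 2−Hole 1: −251a + 578b = −85;  Hole 3−Hole 1: −419a + 121b = −314.
Solving gives a = 0.80830, b = 0.20395.
|∇z| = √(a²+b²) = 0.83363, so dip δ = arctan(0.83363) = 39.82°.
True thickness = vertical thickness × cos δ = 12 × cos 39.82° = 9.22 m.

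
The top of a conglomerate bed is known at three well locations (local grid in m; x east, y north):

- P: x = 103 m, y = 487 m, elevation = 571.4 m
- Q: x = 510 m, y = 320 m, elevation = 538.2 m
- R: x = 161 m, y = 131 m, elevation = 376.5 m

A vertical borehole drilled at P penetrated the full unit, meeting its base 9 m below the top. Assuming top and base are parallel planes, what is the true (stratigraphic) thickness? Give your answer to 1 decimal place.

7.7 m

Two edge vectors: P→Q = (407, -167, -33.2), P→R = (58, -356, -194.9).
Normal n = (P→Q) × (P→R) = (20729.1, 77398.7, -135206).
So ∂z/∂x = −n_x/n_z = 0.15331 and ∂z/∂y = −n_y/n_z = 0.57245.
|∇z| = √(a²+b²) = 0.59263, so dip δ = arctan(0.59263) = 30.65°.
True thickness = vertical thickness × cos δ = 9 × cos 30.65° = 7.7 m.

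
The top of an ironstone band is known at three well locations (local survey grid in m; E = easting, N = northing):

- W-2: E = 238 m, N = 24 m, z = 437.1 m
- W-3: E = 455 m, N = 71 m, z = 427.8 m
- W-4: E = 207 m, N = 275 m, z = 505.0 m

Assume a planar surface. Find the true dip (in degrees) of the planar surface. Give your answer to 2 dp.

15.46°

Let the plane be z = a·E + b·N + c.
W-3−W-2: 217a + 47b = −9.3;  W-4−W-2: −31a + 251b = 67.9.
Solving gives a = −0.09881, b = 0.25831.
Gradient magnitude |∇z| = √(a² + b²) = √(0.00976 + 0.06673) = 0.27657.
True dip = arctan(0.27657) = 15.46°, dipping toward SSE (azimuth ≈ 159°).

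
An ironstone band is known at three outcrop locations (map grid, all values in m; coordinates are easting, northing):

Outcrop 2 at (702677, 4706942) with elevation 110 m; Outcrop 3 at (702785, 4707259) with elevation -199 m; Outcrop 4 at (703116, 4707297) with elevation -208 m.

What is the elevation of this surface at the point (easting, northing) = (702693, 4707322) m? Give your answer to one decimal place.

-270.4 m

Two edge vectors: Outcrop 2→Outcrop 3 = (108, 317, -309), Outcrop 2→Outcrop 4 = (439, 355, -318).
Normal n = (Outcrop 2→Outcrop 3) × (Outcrop 2→Outcrop 4) = (8889, -101307, -100823).
So ∂z/∂easting = −n_x/n_z = 0.088164407 and ∂z/∂northing = −n_y/n_z = −1.004800492.
Intercept c from Outcrop 2: 110 − 61951.10 + 4729537.64 = 4667696.54.
At (702693, 4707322): z = 61952.5 − 4729919.5 + 4667696.54 = -270.4 m.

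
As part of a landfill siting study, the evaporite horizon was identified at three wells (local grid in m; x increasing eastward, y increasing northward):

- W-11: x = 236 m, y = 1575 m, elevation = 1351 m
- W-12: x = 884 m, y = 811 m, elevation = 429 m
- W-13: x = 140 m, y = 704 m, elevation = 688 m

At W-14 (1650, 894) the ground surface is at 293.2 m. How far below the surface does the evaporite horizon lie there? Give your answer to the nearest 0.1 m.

Let the plane be z = a·x + b·y + c.
W-12−W-11: 648a − 764b = −922;  W-13−W-11: −96a − 871b = −663.
Solving gives a = −0.464961, b = 0.812441.
Then c = 1351 − a·236 − b·1575 = 181.14.
At (1650, 894): z_contact = −767.19 + 726.32 + 181.14 = 140.27 m.
Depth below ground = 293.2 − 140.27 = 152.9 m.

152.9 m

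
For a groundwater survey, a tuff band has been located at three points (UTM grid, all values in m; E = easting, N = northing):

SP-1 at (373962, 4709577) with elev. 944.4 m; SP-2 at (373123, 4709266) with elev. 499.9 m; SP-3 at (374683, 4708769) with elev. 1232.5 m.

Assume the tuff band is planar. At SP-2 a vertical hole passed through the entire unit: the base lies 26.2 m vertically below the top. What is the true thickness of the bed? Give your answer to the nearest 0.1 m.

Two edge vectors: SP-1→SP-2 = (-839, -311, -444.5), SP-1→SP-3 = (721, -808, 288.1).
Normal n = (SP-1→SP-2) × (SP-1→SP-3) = (-448755.1, -78768.6, 902143).
So ∂z/∂E = −n_x/n_z = 0.49743 and ∂z/∂N = −n_y/n_z = 0.08731.
|∇z| = √(a²+b²) = 0.50504, so dip δ = arctan(0.50504) = 26.80°.
True thickness = vertical thickness × cos δ = 26.2 × cos 26.80° = 23.4 m.

23.4 m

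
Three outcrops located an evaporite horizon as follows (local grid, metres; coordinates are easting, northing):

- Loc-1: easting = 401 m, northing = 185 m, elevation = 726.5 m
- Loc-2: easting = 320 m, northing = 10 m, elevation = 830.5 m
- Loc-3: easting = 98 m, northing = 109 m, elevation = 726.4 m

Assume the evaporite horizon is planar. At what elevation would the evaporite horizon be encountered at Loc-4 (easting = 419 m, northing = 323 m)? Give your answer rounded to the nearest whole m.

Let the plane be z = a·easting + b·northing + c.
Loc-2−Loc-1: −81a − 175b = 104;  Loc-3−Loc-1: −303a − 76b = −0.1.
Solving gives a = 0.16901, b = −0.67251.
Then c = 726.5 − a·401 − b·185 = 783.14.
At (419, 323): z = 70.8 − 217.2 + 783.14 = 636.7 m.

637 m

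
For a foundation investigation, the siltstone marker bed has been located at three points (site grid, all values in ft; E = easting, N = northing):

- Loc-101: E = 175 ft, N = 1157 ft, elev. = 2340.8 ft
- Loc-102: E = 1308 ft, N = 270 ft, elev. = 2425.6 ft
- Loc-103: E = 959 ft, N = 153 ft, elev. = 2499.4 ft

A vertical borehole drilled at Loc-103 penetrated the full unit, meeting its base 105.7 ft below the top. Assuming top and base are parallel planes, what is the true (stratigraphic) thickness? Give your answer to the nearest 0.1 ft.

101.6 ft

Let the plane be z = a·E + b·N + c.
Loc-102−Loc-101: 1133a − 887b = 84.8;  Loc-103−Loc-101: 784a − 1004b = 158.6.
Solving gives a = −0.12562, b = −0.25606.
|∇z| = √(a²+b²) = 0.28521, so dip δ = arctan(0.28521) = 15.92°.
True thickness = vertical thickness × cos δ = 105.7 × cos 15.92° = 101.6 ft.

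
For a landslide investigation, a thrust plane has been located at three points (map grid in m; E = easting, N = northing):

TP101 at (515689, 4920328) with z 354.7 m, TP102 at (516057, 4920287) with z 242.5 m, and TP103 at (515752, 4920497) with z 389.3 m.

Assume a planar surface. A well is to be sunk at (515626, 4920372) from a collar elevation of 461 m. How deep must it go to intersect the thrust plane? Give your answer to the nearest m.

Two edge vectors: TP101→TP102 = (368, -41, -112.2), TP101→TP103 = (63, 169, 34.6).
Normal n = (TP101→TP102) × (TP101→TP103) = (17543.2, -19801.4, 64775).
So ∂z/∂E = −n_x/n_z = −0.27083288 and ∂z/∂N = −n_y/n_z = 0.30569510.
Intercept c from TP101: 354.7 + 139665.54 − 1504120.15 = −1364099.91.
At (515626, 4920372): z_contact = −139648.5 + 1504133.6 − 1364099.91 = 385.2 m.
Depth below ground = 461 − 385.2 = 76 m.

76 m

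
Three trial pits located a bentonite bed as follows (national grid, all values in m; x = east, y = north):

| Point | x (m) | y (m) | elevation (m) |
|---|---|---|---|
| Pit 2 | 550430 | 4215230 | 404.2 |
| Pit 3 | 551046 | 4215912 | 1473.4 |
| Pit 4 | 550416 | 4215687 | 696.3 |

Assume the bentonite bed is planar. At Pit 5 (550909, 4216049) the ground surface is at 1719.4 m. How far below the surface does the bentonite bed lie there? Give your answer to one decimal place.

Let the plane be z = a·x + b·y + c.
Pit 3−Pit 2: 616a + 682b = 1069.2;  Pit 4−Pit 2: −14a + 457b = 292.1.
Solving gives a = 0.994338624, b = 0.669629630.
Then c = 404.2 − a·550430 − b·4215230 = −3369552.51.
At (550909, 4216049): z_contact = 547790.10 + 2823191.33 − 3369552.51 = 1428.91 m.
Depth below ground = 1719.4 − 1428.91 = 290.5 m.

290.5 m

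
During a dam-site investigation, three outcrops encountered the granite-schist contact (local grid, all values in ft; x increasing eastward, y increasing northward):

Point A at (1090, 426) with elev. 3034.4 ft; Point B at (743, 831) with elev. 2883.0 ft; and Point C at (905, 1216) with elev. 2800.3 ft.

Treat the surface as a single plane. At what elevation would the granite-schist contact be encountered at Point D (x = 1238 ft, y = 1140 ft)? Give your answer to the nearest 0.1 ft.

Let the plane be z = a·x + b·y + c.
Point B−Point A: −347a + 405b = −151.4;  Point C−Point A: −185a + 790b = −234.1.
Solving gives a = 0.124472, b = −0.267181.
Then c = 3034.4 − a·1090 − b·426 = 3012.54.
At (1238, 1140): z = 154.1 − 304.6 + 3012.54 = 2862.1 ft.

2862.1 ft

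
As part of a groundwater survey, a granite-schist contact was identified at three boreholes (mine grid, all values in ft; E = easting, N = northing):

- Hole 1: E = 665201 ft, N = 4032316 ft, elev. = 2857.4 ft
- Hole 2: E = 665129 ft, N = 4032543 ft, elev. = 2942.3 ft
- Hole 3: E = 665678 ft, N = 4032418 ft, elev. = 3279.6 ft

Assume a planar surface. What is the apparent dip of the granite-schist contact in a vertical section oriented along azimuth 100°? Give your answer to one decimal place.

32.5°

Two edge vectors: Hole 1→Hole 2 = (-72, 227, 84.9), Hole 1→Hole 3 = (477, 102, 422.2).
Normal n = (Hole 1→Hole 2) × (Hole 1→Hole 3) = (87179.6, 70895.7, -115623).
So ∂z/∂E = −n_x/n_z = 0.75400 and ∂z/∂N = −n_y/n_z = 0.61316.
Unit vector along 100° is (sin 100°, cos 100°) = (0.9848, -0.1736).
Slope in that direction = a·(0.9848) + b·(-0.1736) = 0.63607.
Apparent dip = arctan|0.63607| = 32.5° (true dip is 44.2°, so apparent ≤ true as expected).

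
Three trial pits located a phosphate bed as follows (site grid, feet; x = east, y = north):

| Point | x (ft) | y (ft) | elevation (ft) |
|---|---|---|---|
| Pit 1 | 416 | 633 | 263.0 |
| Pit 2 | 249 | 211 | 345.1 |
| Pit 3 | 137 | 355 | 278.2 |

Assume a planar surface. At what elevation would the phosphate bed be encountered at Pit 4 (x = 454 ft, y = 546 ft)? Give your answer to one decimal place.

296.6 ft

Two edge vectors: Pit 1→Pit 2 = (-167, -422, 82.1), Pit 1→Pit 3 = (-279, -278, 15.2).
Normal n = (Pit 1→Pit 2) × (Pit 1→Pit 3) = (16409.4, -20367.5, -71312).
So ∂z/∂x = −n_x/n_z = 0.23011 and ∂z/∂y = −n_y/n_z = −0.28561.
Intercept c from Pit 1: 263 − 95.72 + 180.79 = 348.07.
At (454, 546): z = 104.5 − 155.9 + 348.07 = 296.6 ft.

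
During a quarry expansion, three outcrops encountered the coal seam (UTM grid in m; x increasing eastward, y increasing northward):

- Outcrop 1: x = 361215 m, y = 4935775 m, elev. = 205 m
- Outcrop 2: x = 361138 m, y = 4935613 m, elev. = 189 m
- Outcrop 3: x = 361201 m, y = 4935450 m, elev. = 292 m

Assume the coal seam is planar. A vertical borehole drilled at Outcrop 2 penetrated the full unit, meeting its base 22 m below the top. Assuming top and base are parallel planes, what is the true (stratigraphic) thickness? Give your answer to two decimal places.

Let the plane be z = a·x + b·y + c.
Outcrop 2−Outcrop 1: −77a − 162b = −16;  Outcrop 3−Outcrop 1: −14a − 325b = 87.
Solving gives a = 0.84783, b = −0.30421.
|∇z| = √(a²+b²) = 0.90075, so dip δ = arctan(0.90075) = 42.01°.
True thickness = vertical thickness × cos δ = 22 × cos 42.01° = 16.35 m.

16.35 m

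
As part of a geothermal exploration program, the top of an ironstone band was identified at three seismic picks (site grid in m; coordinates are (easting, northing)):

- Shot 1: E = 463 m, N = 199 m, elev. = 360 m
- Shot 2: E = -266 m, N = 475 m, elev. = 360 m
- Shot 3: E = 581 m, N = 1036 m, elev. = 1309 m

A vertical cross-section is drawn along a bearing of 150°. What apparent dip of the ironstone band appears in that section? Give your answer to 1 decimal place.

36.1°

Let the plane be z = a·E + b·N + c.
Shot 2−Shot 1: −729a + 276b = 0;  Shot 3−Shot 1: 118a + 837b = 949.
Solving gives a = 0.40751, b = 1.07636.
Unit vector along 150° is (sin 150°, cos 150°) = (0.5000, -0.8660).
Slope in that direction = a·(0.5000) + b·(-0.8660) = −0.72840.
Apparent dip = arctan|0.72840| = 36.1° (true dip is 49.0°, so apparent ≤ true as expected).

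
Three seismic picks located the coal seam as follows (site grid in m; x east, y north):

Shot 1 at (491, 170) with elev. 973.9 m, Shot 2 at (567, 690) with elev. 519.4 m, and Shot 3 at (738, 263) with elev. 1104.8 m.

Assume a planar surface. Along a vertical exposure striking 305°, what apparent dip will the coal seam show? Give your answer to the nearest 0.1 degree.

52.9°

Two edge vectors: Shot 1→Shot 2 = (76, 520, -454.5), Shot 1→Shot 3 = (247, 93, 130.9).
Normal n = (Shot 1→Shot 2) × (Shot 1→Shot 3) = (110336.5, -122209.9, -121372).
So ∂z/∂x = −n_x/n_z = 0.90908 and ∂z/∂y = −n_y/n_z = −1.00690.
Unit vector along 305° is (sin 305°, cos 305°) = (-0.8192, 0.5736).
Slope in that direction = a·(-0.8192) + b·(0.5736) = −1.32221.
Apparent dip = arctan|1.32221| = 52.9° (true dip is 53.6°, so apparent ≤ true as expected).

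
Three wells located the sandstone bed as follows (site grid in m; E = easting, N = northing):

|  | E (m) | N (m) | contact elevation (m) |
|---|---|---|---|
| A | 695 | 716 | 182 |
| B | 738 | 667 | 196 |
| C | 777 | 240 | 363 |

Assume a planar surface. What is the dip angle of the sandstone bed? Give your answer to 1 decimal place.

23.0°

Let the plane be z = a·E + b·N + c.
B−A: 43a − 49b = 14;  C−A: 82a − 476b = 181.
Solving gives a = −0.13404, b = −0.40334.
Gradient magnitude |∇z| = √(a² + b²) = √(0.01797 + 0.16269) = 0.42503.
True dip = arctan(0.42503) = 23.0°, dipping toward NNE (azimuth ≈ 018°).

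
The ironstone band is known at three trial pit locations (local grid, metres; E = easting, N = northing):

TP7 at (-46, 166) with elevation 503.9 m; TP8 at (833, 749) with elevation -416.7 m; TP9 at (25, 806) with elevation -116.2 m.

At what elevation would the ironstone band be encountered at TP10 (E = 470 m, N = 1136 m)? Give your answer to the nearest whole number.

Let the plane be z = a·E + b·N + c.
TP8−TP7: 879a + 583b = −920.6;  TP9−TP7: 71a + 640b = −620.1.
Solving gives a = −0.43684, b = −0.92044.
Then c = 503.9 − a·-46 − b·166 = 636.60.
At (470, 1136): z = −205.3 − 1045.6 + 636.60 = -614.3 m.

-614 m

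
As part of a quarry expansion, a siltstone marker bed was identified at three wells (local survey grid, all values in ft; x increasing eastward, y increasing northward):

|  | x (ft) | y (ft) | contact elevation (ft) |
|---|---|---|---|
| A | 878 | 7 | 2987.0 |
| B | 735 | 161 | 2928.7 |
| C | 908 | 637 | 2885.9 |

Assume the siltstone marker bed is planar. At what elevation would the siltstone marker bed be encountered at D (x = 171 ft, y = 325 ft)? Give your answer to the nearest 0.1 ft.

2774.6 ft

Let the plane be z = a·x + b·y + c.
B−A: −143a + 154b = −58.3;  C−A: 30a + 630b = −101.1.
Solving gives a = 0.22341, b = −0.17111.
Then c = 2987 − a·878 − b·7 = 2792.04.
At (171, 325): z = 38.2 − 55.6 + 2792.04 = 2774.6 ft.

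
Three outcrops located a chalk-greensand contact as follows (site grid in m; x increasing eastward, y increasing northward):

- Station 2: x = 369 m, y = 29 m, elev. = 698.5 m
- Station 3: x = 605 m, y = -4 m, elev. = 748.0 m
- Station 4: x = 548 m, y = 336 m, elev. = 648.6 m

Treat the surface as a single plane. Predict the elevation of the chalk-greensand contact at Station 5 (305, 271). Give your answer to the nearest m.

624 m

Two edge vectors: Station 2→Station 3 = (236, -33, 49.5), Station 2→Station 4 = (179, 307, -49.9).
Normal n = (Station 2→Station 3) × (Station 2→Station 4) = (-13549.8, 20636.9, 78359).
So ∂z/∂x = −n_x/n_z = 0.17292 and ∂z/∂y = −n_y/n_z = −0.26336.
Intercept c from Station 2: 698.5 − 63.81 + 7.64 = 642.33.
At (305, 271): z = 52.7 − 71.4 + 642.33 = 623.7 m.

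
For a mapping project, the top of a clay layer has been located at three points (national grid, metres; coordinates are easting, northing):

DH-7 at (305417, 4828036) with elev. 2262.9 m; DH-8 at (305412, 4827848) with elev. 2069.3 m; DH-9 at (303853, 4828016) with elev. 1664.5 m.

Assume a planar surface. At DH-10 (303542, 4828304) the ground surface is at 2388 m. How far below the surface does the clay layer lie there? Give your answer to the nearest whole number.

545 m

Two edge vectors: DH-7→DH-8 = (-5, -188, -193.6), DH-7→DH-9 = (-1564, -20, -598.4).
Normal n = (DH-7→DH-8) × (DH-7→DH-9) = (108627.2, 299798.4, -293932).
So ∂z/∂easting = −n_x/n_z = 0.36956575 and ∂z/∂northing = −n_y/n_z = 1.01995836.
Intercept c from DH-7: 2262.9 − 112871.66 − 4924395.67 = −5035004.43.
At (303542, 4828304): z_contact = 112178.7 + 4924669.0 − 5035004.43 = 1843.3 m.
Depth below ground = 2388 − 1843.3 = 545 m.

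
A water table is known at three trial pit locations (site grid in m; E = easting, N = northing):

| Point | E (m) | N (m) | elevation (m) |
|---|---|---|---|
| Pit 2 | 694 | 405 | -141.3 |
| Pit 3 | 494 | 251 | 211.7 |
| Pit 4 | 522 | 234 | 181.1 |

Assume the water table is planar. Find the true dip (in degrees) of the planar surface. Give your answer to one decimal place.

Let the plane be z = a·E + b·N + c.
Pit 3−Pit 2: −200a − 154b = 353;  Pit 4−Pit 2: −172a − 171b = 322.4.
Solving gives a = −1.38919, b = −0.48807.
Gradient magnitude |∇z| = √(a² + b²) = √(1.92984 + 0.23821) = 1.47243.
True dip = arctan(1.47243) = 55.8°, dipping toward ENE (azimuth ≈ 071°).

55.8°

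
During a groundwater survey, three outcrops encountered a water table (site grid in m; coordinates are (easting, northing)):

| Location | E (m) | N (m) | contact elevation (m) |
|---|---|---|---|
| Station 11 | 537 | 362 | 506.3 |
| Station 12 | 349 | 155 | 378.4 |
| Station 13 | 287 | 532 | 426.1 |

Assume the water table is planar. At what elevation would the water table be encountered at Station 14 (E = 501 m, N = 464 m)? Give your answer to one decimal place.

Two edge vectors: Station 11→Station 12 = (-188, -207, -127.9), Station 11→Station 13 = (-250, 170, -80.2).
Normal n = (Station 11→Station 12) × (Station 11→Station 13) = (38344.4, 16897.4, -83710).
So ∂z/∂E = −n_x/n_z = 0.45806 and ∂z/∂N = −n_y/n_z = 0.20186.
Intercept c from Station 11: 506.3 − 245.98 − 73.07 = 187.25.
At (501, 464): z = 229.5 + 93.7 + 187.25 = 510.4 m.

510.4 m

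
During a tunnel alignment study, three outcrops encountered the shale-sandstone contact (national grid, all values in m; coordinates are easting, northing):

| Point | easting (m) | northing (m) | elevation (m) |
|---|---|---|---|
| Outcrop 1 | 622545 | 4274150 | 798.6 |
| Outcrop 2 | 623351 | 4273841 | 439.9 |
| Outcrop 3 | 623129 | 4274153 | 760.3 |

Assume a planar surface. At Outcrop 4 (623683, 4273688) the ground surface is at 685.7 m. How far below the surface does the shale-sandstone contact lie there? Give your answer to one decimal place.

Let the plane be z = a·easting + b·northing + c.
Outcrop 2−Outcrop 1: 806a − 309b = −358.7;  Outcrop 3−Outcrop 1: 584a + 3b = −38.3.
Solving gives a = −0.070599429, b = 0.976688868.
Then c = 798.6 − a·622545 − b·4274150 = −4129764.80.
At (623683, 4273688): z_contact = −44031.66 + 4174063.49 − 4129764.80 = 267.03 m.
Depth below ground = 685.7 − 267.03 = 418.7 m.

418.7 m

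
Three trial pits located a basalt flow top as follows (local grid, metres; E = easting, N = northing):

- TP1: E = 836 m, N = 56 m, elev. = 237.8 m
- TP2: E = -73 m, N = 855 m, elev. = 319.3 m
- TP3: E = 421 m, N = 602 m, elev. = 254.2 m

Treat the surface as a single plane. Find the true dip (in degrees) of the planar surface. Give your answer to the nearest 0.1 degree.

Two edge vectors: TP1→TP2 = (-909, 799, 81.5), TP1→TP3 = (-415, 546, 16.4).
Normal n = (TP1→TP2) × (TP1→TP3) = (-31395.4, -18914.9, -164729).
So ∂z/∂E = −n_x/n_z = −0.19059 and ∂z/∂N = −n_y/n_z = −0.11482.
Gradient magnitude |∇z| = √(a² + b²) = √(0.03632 + 0.01318) = 0.22251.
True dip = arctan(0.22251) = 12.5°, dipping toward ENE (azimuth ≈ 059°).

12.5°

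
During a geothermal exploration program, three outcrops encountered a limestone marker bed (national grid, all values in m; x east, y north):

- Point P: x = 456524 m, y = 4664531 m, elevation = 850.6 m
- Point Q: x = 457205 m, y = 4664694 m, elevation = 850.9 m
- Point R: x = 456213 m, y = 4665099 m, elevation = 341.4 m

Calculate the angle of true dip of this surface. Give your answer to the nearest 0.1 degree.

39.2°

Two edge vectors: Point P→Point Q = (681, 163, 0.3), Point P→Point R = (-311, 568, -509.2).
Normal n = (Point P→Point Q) × (Point P→Point R) = (-83170, 346671.9, 437501).
So ∂z/∂x = −n_x/n_z = 0.19010 and ∂z/∂y = −n_y/n_z = −0.79239.
Gradient magnitude |∇z| = √(a² + b²) = √(0.03614 + 0.62788) = 0.81488.
True dip = arctan(0.81488) = 39.2°, dipping toward NNW (azimuth ≈ 347°).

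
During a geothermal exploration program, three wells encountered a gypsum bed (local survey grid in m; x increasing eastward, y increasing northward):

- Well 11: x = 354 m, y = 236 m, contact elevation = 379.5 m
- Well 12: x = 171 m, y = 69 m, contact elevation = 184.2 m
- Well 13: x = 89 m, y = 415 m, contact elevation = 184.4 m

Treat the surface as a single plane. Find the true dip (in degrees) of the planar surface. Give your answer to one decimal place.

Two edge vectors: Well 11→Well 12 = (-183, -167, -195.3), Well 11→Well 13 = (-265, 179, -195.1).
Normal n = (Well 11→Well 12) × (Well 11→Well 13) = (67540.4, 16051.2, -77012).
So ∂z/∂x = −n_x/n_z = 0.87701 and ∂z/∂y = −n_y/n_z = 0.20842.
Gradient magnitude |∇z| = √(a² + b²) = √(0.76915 + 0.04344) = 0.90144.
True dip = arctan(0.90144) = 42.0°, dipping toward WSW (azimuth ≈ 257°).

42.0°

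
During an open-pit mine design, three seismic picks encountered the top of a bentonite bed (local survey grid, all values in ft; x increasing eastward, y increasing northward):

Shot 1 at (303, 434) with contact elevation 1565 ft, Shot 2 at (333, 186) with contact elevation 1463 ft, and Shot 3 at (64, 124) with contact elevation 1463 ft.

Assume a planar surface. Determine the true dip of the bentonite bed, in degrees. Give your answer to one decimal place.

Let the plane be z = a·x + b·y + c.
Shot 2−Shot 1: 30a − 248b = −102;  Shot 3−Shot 1: −239a − 310b = −102.
Solving gives a = −0.09222, b = 0.40013.
Gradient magnitude |∇z| = √(a² + b²) = √(0.00851 + 0.16011) = 0.41062.
True dip = arctan(0.41062) = 22.3°, dipping toward SSE (azimuth ≈ 167°).

22.3°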